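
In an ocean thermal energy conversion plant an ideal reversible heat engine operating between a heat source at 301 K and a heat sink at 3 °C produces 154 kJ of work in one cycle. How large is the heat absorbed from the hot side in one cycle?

T_C = 3 °C → 3 + 273.15 = 276.15 K.
For a reversible engine, η = 1 − T_C/T_H = 1 − 276.15/301.00 = 0.0826.
Q_H = W/η = 154/0.0826 = 1870 kJ.

Q_H ≈ 1870 kJ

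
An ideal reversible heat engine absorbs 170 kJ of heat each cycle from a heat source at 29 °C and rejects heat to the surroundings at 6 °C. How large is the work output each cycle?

T_H = 29 °C → 29 + 273.15 = 302.15 K.
T_C = 6 °C → 6 + 273.15 = 279.15 K.
Since the cycle is reversible, η = 1 − T_C/T_H = 1 − 279.15/302.15 = 0.0761.
W = η·Q_H = 0.0761 × 170 = 12.94 kJ.

W ≈ 12.94 kJ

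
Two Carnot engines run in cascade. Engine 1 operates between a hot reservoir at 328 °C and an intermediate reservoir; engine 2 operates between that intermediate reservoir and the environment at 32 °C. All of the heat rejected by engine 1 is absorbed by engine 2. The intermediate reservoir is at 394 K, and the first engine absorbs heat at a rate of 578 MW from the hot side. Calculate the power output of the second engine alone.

Ẇ₂ ≈ 85.43 MW

T_H = 328 °C → 328 + 273.15 = 601.15 K.
T_C = 32 °C → 32 + 273.15 = 305.15 K.
Heat entering the second stage: Q_m = Q_H·(T_m/T_H) = 578 × 394.00/601.15 = 378.8 MW.
Second-stage efficiency η₂ = 1 − T_C/T_m = 1 − 305.15/394.00 = 0.2255, so W₂ = η₂·Q_m = 85.43 MW.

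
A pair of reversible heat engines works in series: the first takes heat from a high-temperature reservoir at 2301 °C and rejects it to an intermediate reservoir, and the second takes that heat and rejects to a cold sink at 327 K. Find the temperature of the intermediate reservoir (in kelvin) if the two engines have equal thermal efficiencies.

T_H = 2301 °C → 2301 + 273.15 = 2574.15 K.
Equal efficiencies require 1 − T_m/T_H = 1 − T_C/T_m, i.e. T_m/T_H = T_C/T_m, so T_m = √(T_H·T_C) = √(2574.15 × 327.00) = 917.5 K.

T_m ≈ 917.5 K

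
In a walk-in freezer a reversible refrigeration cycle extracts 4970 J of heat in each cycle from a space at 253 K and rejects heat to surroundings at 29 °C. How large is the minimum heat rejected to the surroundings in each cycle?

T_H = 29 °C → 29 + 273.15 = 302.15 K.
For a reversible cycle Q_H/Q_C = T_H/T_C, so Q_H = Q_C·T_H/T_C = 4970 × 302.15/253.00 = 5936 J.

Q_H ≈ 5936 J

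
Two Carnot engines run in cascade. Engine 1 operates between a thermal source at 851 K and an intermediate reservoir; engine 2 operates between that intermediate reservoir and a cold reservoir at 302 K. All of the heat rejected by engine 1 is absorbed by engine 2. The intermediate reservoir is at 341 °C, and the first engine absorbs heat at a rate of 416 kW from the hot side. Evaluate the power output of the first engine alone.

T_m = 341 °C → 341 + 273.15 = 614.15 K.
First-stage efficiency η₁ = 1 − T_m/T_H = 1 − 614.15/851.00 = 0.2783.
W₁ = η₁·Q_H = 0.2783 × 416 = 115.8 kW.

Ẇ₁ ≈ 115.8 kW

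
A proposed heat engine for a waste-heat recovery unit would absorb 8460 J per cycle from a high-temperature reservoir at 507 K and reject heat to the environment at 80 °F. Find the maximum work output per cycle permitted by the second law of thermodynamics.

T_C = 80 °F → (80 − 32) × 5/9 = 26.67 °C = 299.82 K.
By the Carnot theorem, η_max = 1 − T_C/T_H = 1 − 299.82/507.00 = 0.4086.
W_max = η_max · Q_H = 0.4086 × 8460 = 3457 J.

W_max ≈ 3457 J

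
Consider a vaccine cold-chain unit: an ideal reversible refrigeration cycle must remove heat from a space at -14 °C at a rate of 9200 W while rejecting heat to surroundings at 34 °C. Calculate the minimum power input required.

Ẇ_in ≈ 1704 W

T_H = 34 °C → 34 + 273.15 = 307.15 K.
T_C = -14 °C → -14 + 273.15 = 259.15 K.
For a reversible refrigerator, COP_R = T_C/(T_H − T_C) = 259.15/48.00 = 5.3990.
W = Q_C/COP_R = 9200/5.3990 = 1704 W.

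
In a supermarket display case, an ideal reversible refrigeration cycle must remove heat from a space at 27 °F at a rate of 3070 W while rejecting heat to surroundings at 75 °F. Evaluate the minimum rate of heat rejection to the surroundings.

T_H = 75 °F → (75 − 32) × 5/9 = 23.89 °C = 297.04 K.
T_C = 27 °F → (27 − 32) × 5/9 = -2.78 °C = 270.37 K.
For a reversible cycle Q_H/Q_C = T_H/T_C, so Q_H = Q_C·T_H/T_C = 3070 × 297.04/270.37 = 3370 W.

Q̇_H ≈ 3370 W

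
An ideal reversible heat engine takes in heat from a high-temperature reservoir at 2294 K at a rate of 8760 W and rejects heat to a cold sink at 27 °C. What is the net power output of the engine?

T_C = 27 °C → 27 + 273.15 = 300.15 K.
For a reversible engine, η = 1 − T_C/T_H = 1 − 300.15/2294.00 = 0.8692.
W = η·Q_H = 0.8692 × 8760 = 7614 W.

Ẇ ≈ 7614 W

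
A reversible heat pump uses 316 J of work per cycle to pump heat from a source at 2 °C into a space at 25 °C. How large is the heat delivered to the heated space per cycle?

T_H = 25 °C → 25 + 273.15 = 298.15 K.
T_C = 2 °C → 2 + 273.15 = 275.15 K.
For a reversible heat pump, COP_HP = T_H/(T_H − T_C) = 298.15/23.00 = 12.9630.
Q_H = COP_HP · W = 12.9630 × 316 = 4096 J.

Q_H ≈ 4096 J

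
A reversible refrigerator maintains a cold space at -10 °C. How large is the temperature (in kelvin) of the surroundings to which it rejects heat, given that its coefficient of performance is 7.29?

T_C = -10 °C → -10 + 273.15 = 263.15 K.
COP_R = T_C/(T_H − T_C) ⇒ T_H = T_C·(1 + 1/COP_R) = 263.15 × (1 + 1/7.29) = 299 K.

T_H ≈ 299 K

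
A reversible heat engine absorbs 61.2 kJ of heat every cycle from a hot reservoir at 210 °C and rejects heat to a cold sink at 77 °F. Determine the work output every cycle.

W ≈ 23.4 kJ

T_H = 210 °C → 210 + 273.15 = 483.15 K.
T_C = 77 °F → (77 − 32) × 5/9 = 25.00 °C = 298.15 K.
The Carnot efficiency is η = 1 − T_C/T_H = 1 − 298.15/483.15 = 0.3829.
W = η·Q_H = 0.3829 × 61.2 = 23.4 kJ.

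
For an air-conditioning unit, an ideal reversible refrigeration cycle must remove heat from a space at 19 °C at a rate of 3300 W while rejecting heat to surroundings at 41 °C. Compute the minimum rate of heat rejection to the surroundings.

Q̇_H ≈ 3550 W

T_H = 41 °C → 41 + 273.15 = 314.15 K.
T_C = 19 °C → 19 + 273.15 = 292.15 K.
For a reversible cycle Q_H/Q_C = T_H/T_C, so Q_H = Q_C·T_H/T_C = 3300 × 314.15/292.15 = 3550 W.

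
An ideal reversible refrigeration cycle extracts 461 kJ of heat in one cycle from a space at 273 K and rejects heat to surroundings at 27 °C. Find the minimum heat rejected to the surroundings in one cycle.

Q_H ≈ 507 kJ

T_H = 27 °C → 27 + 273.15 = 300.15 K.
For a reversible cycle Q_H/Q_C = T_H/T_C, so Q_H = Q_C·T_H/T_C = 461 × 300.15/273.00 = 507 kJ.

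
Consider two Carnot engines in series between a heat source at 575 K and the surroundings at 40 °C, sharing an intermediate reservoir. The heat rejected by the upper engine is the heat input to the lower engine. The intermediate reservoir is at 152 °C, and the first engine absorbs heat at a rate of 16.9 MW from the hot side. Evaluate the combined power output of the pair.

Ẇ_total ≈ 7.70 MW

T_C = 40 °C → 40 + 273.15 = 313.15 K.
Two reversible stages in series are equivalent to a single Carnot engine between T_H and T_C, so η_total = 1 − T_C/T_H = 1 − 313.15/575.00 = 0.4554.
W_total = η_total · Q_H = 0.4554 × 16.9 = 7.70 MW.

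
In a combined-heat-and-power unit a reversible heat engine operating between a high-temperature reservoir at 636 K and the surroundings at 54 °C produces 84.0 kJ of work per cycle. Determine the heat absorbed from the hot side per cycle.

T_C = 54 °C → 54 + 273.15 = 327.15 K.
The Carnot efficiency is η = 1 − T_C/T_H = 1 − 327.15/636.00 = 0.4856.
Q_H = W/η = 84.0/0.4856 = 173 kJ.

Q_H ≈ 173 kJ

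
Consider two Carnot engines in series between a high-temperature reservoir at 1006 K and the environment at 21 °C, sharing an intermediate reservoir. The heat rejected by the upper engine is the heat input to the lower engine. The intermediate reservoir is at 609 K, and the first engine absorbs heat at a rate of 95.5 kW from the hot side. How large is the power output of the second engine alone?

T_C = 21 °C → 21 + 273.15 = 294.15 K.
Heat entering the second stage: Q_m = Q_H·(T_m/T_H) = 95.5 × 609.00/1006.00 = 57.81 kW.
Second-stage efficiency η₂ = 1 − T_C/T_m = 1 − 294.15/609.00 = 0.5170, so W₂ = η₂·Q_m = 29.89 kW.

Ẇ₂ ≈ 29.89 kW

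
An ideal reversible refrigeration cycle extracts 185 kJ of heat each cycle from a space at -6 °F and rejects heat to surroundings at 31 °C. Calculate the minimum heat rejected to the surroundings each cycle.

T_H = 31 °C → 31 + 273.15 = 304.15 K.
T_C = -6 °F → (-6 − 32) × 5/9 = -21.11 °C = 252.04 K.
For a reversible cycle Q_H/Q_C = T_H/T_C, so Q_H = Q_C·T_H/T_C = 185 × 304.15/252.04 = 223.3 kJ.

Q_H ≈ 223.3 kJ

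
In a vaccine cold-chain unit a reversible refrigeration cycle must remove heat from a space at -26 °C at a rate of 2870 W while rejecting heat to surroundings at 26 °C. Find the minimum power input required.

Ẇ_in ≈ 604 W

T_H = 26 °C → 26 + 273.15 = 299.15 K.
T_C = -26 °C → -26 + 273.15 = 247.15 K.
The reversible coefficient of performance is COP_R = T_C/(T_H − T_C) = 247.15/52.00 = 4.7529.
W = Q_C/COP_R = 2870/4.7529 = 604 W.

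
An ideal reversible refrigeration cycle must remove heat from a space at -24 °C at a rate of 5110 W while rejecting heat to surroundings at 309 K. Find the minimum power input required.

Ẇ_in ≈ 1230 W

T_C = -24 °C → -24 + 273.15 = 249.15 K.
Carnot COP: COP_R = T_C/(T_H − T_C) = 249.15/59.85 = 4.1629.
W = Q_C/COP_R = 5110/4.1629 = 1230 W.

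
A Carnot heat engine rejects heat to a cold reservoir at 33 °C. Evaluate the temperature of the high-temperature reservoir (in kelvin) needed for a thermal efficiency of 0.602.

T_C = 33 °C → 33 + 273.15 = 306.15 K.
From η = 1 − T_C/T_H, solving for T_H gives T_H = T_C/(1 − η) = 306.15/(1 − 0.602) = 769 K.

T_H ≈ 769 K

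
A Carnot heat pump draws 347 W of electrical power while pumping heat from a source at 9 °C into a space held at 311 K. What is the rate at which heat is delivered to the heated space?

Q̇_H ≈ 3740 W

T_C = 9 °C → 9 + 273.15 = 282.15 K.
COP_HP = T_H/(T_H − T_C) = 311.00/28.85 = 10.7799.
Q_H = COP_HP · W = 10.7799 × 347 = 3740 W.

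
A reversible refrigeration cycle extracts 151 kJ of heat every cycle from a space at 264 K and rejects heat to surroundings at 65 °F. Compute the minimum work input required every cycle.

W_in ≈ 15.7 kJ

T_H = 65 °F → (65 − 32) × 5/9 = 18.33 °C = 291.48 K.
The reversible coefficient of performance is COP_R = T_C/(T_H − T_C) = 264.00/27.48 = 9.6058.
W = Q_C/COP_R = 151/9.6058 = 15.7 kJ.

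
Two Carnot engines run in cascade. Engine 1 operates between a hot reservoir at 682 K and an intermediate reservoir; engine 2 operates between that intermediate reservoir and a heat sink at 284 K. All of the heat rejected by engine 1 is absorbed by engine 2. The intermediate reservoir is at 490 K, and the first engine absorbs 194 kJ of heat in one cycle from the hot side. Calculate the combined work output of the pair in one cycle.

W_total ≈ 113 kJ

Two reversible stages in series are equivalent to a single Carnot engine between T_H and T_C, so η_total = 1 − T_C/T_H = 1 − 284.00/682.00 = 0.5836.
W_total = η_total · Q_H = 0.5836 × 194 = 113 kJ.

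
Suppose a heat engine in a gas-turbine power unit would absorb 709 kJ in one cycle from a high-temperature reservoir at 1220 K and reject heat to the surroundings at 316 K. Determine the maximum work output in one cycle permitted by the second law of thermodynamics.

By the Carnot theorem, η_max = 1 − T_C/T_H = 1 − 316.00/1220.00 = 0.7410.
W_max = η_max · Q_H = 0.7410 × 709 = 525 kJ.

W_max ≈ 525 kJ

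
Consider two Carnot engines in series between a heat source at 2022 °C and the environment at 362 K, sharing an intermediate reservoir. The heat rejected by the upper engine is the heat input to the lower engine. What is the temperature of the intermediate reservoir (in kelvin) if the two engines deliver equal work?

T_H = 2022 °C → 2022 + 273.15 = 2295.15 K.
For reversible stages Q_m = Q_H·(T_m/T_H). Setting W₁ = Q_H(1 − T_m/T_H) equal to W₂ = Q_m(1 − T_C/T_m) = Q_H·(T_m − T_C)/T_H gives T_H − T_m = T_m − T_C, so T_m = (T_H + T_C)/2 = (2295.15 + 362.00)/2 = 1330 K.

T_m ≈ 1330 K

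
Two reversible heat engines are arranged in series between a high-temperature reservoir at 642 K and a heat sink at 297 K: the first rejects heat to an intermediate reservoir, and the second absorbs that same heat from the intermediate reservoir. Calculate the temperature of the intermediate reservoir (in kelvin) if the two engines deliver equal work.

For reversible stages Q_m = Q_H·(T_m/T_H). Setting W₁ = Q_H(1 − T_m/T_H) equal to W₂ = Q_m(1 − T_C/T_m) = Q_H·(T_m − T_C)/T_H gives T_H − T_m = T_m − T_C, so T_m = (T_H + T_C)/2 = (642.00 + 297.00)/2 = 470 K.

T_m ≈ 470 K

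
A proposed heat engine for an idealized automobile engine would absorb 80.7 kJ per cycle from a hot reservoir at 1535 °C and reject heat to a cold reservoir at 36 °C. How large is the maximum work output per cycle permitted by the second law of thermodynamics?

W_max ≈ 66.9 kJ

T_H = 1535 °C → 1535 + 273.15 = 1808.15 K.
T_C = 36 °C → 36 + 273.15 = 309.15 K.
The second-law ceiling is the Carnot efficiency, η_max = 1 − T_C/T_H = 1 − 309.15/1808.15 = 0.8290.
W_max = η_max · Q_H = 0.8290 × 80.7 = 66.9 kJ.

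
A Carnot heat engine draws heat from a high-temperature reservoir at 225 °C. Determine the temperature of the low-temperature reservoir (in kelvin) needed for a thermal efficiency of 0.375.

T_C ≈ 311 K

T_H = 225 °C → 225 + 273.15 = 498.15 K.
From η = 1 − T_C/T_H, T_C = T_H·(1 − η) = 498.15 × (1 − 0.375) = 311 K.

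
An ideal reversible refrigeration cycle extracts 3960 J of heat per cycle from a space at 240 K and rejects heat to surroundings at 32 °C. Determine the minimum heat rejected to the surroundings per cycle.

Q_H ≈ 5030 J

T_H = 32 °C → 32 + 273.15 = 305.15 K.
For a reversible cycle Q_H/Q_C = T_H/T_C, so Q_H = Q_C·T_H/T_C = 3960 × 305.15/240.00 = 5030 J.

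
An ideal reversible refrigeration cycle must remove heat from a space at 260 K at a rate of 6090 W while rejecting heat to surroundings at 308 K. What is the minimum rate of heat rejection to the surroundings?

Q̇_H ≈ 7214 W

For a reversible cycle Q_H/Q_C = T_H/T_C, so Q_H = Q_C·T_H/T_C = 6090 × 308.00/260.00 = 7214 W.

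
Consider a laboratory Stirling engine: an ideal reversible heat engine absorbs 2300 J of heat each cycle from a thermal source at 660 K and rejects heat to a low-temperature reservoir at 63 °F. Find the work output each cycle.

W ≈ 1288 J

T_C = 63 °F → (63 − 32) × 5/9 = 17.22 °C = 290.37 K.
η_rev = 1 − T_C/T_H = 1 − 290.37/660.00 = 0.5600.
W = η·Q_H = 0.5600 × 2300 = 1288 J.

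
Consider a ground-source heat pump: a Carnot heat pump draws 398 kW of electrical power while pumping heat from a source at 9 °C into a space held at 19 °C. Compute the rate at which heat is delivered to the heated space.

T_H = 19 °C → 19 + 273.15 = 292.15 K.
T_C = 9 °C → 9 + 273.15 = 282.15 K.
Reversible heating COP: COP_HP = T_H/(T_H − T_C) = 292.15/10.00 = 29.2150.
Q_H = COP_HP · W = 29.2150 × 398 = 11630 kW.

Q̇_H ≈ 11630 kW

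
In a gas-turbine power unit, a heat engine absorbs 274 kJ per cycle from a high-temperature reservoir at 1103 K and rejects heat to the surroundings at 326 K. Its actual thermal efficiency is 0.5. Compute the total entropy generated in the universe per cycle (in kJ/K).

W = η·Q_H = 0.5 × 274 = 137.0 kJ, so Q_C = Q_H − W = 137.0 kJ.
The hot reservoir loses entropy Q_H/T_H = 274/1103.00 = 0.2484 kJ/K; the cold reservoir gains Q_C/T_C = 137.0/326.00 = 0.4202 kJ/K.
ΔS_univ = −Q_H/T_H + Q_C/T_C = 0.172 kJ/K (> 0, since η = 0.5 < η_Carnot = 0.704).

ΔS_univ ≈ 0.172 kJ/K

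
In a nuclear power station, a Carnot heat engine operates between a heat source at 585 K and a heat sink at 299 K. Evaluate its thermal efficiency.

η ≈ 0.4889

η_rev = 1 − T_C/T_H = 1 − 299.00/585.00 = 0.4889.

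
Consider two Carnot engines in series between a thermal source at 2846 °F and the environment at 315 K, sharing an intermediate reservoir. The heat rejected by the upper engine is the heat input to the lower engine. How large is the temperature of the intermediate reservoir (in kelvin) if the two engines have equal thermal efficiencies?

T_m ≈ 761 K

T_H = 2846 °F → (2846 − 32) × 5/9 = 1563.33 °C = 1836.48 K.
Equal efficiencies require 1 − T_m/T_H = 1 − T_C/T_m, i.e. T_m/T_H = T_C/T_m, so T_m = √(T_H·T_C) = √(1836.48 × 315.00) = 761 K.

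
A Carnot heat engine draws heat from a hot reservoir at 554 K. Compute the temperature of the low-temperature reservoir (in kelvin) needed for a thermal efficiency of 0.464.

T_C ≈ 296.9 K

From η = 1 − T_C/T_H, T_C = T_H·(1 − η) = 554.00 × (1 − 0.464) = 296.9 K.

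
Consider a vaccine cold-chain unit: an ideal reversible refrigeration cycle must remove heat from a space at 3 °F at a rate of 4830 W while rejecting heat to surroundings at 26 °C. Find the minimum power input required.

T_H = 26 °C → 26 + 273.15 = 299.15 K.
T_C = 3 °F → (3 − 32) × 5/9 = -16.11 °C = 257.04 K.
The reversible coefficient of performance is COP_R = T_C/(T_H − T_C) = 257.04/42.11 = 6.1038.
W = Q_C/COP_R = 4830/6.1038 = 791.3 W.

Ẇ_in ≈ 791.3 W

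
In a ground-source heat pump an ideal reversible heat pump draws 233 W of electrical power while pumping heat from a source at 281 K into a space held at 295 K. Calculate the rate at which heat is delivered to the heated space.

Reversible heating COP: COP_HP = T_H/(T_H − T_C) = 295.00/14.00 = 21.0714.
Q_H = COP_HP · W = 21.0714 × 233 = 4910 W.

Q̇_H ≈ 4910 W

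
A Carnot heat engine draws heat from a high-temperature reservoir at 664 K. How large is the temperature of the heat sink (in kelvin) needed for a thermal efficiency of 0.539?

T_C ≈ 306 K

From η = 1 − T_C/T_H, T_C = T_H·(1 − η) = 664.00 × (1 − 0.539) = 306 K.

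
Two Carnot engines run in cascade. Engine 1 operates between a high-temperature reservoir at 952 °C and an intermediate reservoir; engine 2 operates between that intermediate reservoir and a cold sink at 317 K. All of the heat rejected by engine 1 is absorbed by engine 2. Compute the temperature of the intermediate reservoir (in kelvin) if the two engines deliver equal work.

T_H = 952 °C → 952 + 273.15 = 1225.15 K.
For reversible stages Q_m = Q_H·(T_m/T_H). Setting W₁ = Q_H(1 − T_m/T_H) equal to W₂ = Q_m(1 − T_C/T_m) = Q_H·(T_m − T_C)/T_H gives T_H − T_m = T_m − T_C, so T_m = (T_H + T_C)/2 = (1225.15 + 317.00)/2 = 771 K.

T_m ≈ 771 K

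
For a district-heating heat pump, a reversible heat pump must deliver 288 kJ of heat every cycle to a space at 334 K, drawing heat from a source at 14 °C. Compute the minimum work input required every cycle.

W_in ≈ 40.40 kJ

T_C = 14 °C → 14 + 273.15 = 287.15 K.
COP_HP = T_H/(T_H − T_C) = 334.00/46.85 = 7.1291.
W = Q_H/COP_HP = 288/7.1291 = 40.40 kJ.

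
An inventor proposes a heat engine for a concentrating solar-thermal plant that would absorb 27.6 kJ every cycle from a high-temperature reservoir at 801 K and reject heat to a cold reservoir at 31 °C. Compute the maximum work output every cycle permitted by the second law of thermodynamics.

T_C = 31 °C → 31 + 273.15 = 304.15 K.
By the Carnot theorem, η_max = 1 − T_C/T_H = 1 − 304.15/801.00 = 0.6203.
W_max = η_max · Q_H = 0.6203 × 27.6 = 17.1 kJ.

W_max ≈ 17.1 kJ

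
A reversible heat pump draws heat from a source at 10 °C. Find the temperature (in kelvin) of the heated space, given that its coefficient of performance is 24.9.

T_H ≈ 295 K

T_C = 10 °C → 10 + 273.15 = 283.15 K.
COP_HP = T_H/(T_H − T_C) ⇒ T_H = T_C·COP_HP/(COP_HP − 1) = 283.15 × 24.9/(24.9 − 1) = 295 K.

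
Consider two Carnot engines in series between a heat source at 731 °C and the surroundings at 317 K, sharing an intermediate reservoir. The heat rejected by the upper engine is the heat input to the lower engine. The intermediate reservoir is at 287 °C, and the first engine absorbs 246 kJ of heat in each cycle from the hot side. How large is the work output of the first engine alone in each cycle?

T_H = 731 °C → 731 + 273.15 = 1004.15 K.
T_m = 287 °C → 287 + 273.15 = 560.15 K.
First-stage efficiency η₁ = 1 − T_m/T_H = 1 − 560.15/1004.15 = 0.4422.
W₁ = η₁·Q_H = 0.4422 × 246 = 108.8 kJ.

W₁ ≈ 108.8 kJ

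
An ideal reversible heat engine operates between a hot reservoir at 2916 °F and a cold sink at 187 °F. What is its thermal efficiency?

T_H = 2916 °F → (2916 − 32) × 5/9 = 1602.22 °C = 1875.37 K.
T_C = 187 °F → (187 − 32) × 5/9 = 86.11 °C = 359.26 K.
Carnot efficiency: η = 1 − T_C/T_H = 1 − 359.26/1875.37 = 0.808.

η ≈ 0.808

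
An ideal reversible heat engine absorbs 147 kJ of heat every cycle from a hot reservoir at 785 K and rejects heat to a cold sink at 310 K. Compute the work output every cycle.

The Carnot efficiency is η = 1 − T_C/T_H = 1 − 310.00/785.00 = 0.6051.
W = η·Q_H = 0.6051 × 147 = 88.95 kJ.

W ≈ 88.95 kJ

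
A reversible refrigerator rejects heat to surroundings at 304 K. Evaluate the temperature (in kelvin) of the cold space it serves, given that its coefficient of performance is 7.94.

COP_R = T_C/(T_H − T_C) ⇒ T_C = T_H·COP_R/(1 + COP_R) = 304.00 × 7.94/(1 + 7.94) = 270.0 K.

T_C ≈ 270.0 K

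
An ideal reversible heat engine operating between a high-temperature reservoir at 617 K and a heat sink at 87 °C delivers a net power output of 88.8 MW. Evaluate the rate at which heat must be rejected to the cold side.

Q̇_C ≈ 125 MW

T_C = 87 °C → 87 + 273.15 = 360.15 K.
The Carnot efficiency is η = 1 − T_C/T_H = 1 − 360.15/617.00 = 0.4163.
Since Q_C/Q_H = T_C/T_H and Q_H = W/η, Q_C = W·T_C/(T_H − T_C) = 88.8 × 360.15/256.85 = 125 MW.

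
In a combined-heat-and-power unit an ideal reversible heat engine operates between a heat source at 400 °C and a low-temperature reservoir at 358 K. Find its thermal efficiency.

η ≈ 0.468

T_H = 400 °C → 400 + 273.15 = 673.15 K.
Carnot efficiency: η = 1 − T_C/T_H = 1 − 358.00/673.15 = 0.468.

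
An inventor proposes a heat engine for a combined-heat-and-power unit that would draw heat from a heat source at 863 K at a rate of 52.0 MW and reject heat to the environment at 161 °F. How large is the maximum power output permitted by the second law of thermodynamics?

T_C = 161 °F → (161 − 32) × 5/9 = 71.67 °C = 344.82 K.
No engine can exceed the Carnot limit: η_max = 1 − T_C/T_H = 1 − 344.82/863.00 = 0.6004.
W_max = η_max · Q_H = 0.6004 × 52.0 = 31.22 MW.

Ẇ_max ≈ 31.22 MW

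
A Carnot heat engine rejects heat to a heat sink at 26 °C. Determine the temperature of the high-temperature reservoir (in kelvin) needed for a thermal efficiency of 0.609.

T_C = 26 °C → 26 + 273.15 = 299.15 K.
From η = 1 − T_C/T_H, solving for T_H gives T_H = T_C/(1 − η) = 299.15/(1 − 0.609) = 765 K.

T_H ≈ 765 K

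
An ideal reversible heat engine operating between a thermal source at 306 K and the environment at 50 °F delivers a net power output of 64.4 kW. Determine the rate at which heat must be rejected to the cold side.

T_C = 50 °F → (50 − 32) × 5/9 = 10.00 °C = 283.15 K.
Carnot efficiency: η = 1 − T_C/T_H = 1 − 283.15/306.00 = 0.0747.
Since Q_C/Q_H = T_C/T_H and Q_H = W/η, Q_C = W·T_C/(T_H − T_C) = 64.4 × 283.15/22.85 = 798 kW.

Q̇_C ≈ 798 kW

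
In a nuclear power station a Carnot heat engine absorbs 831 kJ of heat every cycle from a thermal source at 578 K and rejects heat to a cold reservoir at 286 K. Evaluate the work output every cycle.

η_rev = 1 − T_C/T_H = 1 − 286.00/578.00 = 0.5052.
W = η·Q_H = 0.5052 × 831 = 420 kJ.

W ≈ 420 kJ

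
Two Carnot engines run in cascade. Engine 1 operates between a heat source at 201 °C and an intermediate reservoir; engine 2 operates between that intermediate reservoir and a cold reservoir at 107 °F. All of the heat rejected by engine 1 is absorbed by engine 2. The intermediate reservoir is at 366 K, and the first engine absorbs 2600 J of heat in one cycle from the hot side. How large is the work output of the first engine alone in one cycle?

W₁ ≈ 593 J

T_H = 201 °C → 201 + 273.15 = 474.15 K.
T_C = 107 °F → (107 − 32) × 5/9 = 41.67 °C = 314.82 K.
First-stage efficiency η₁ = 1 − T_m/T_H = 1 − 366.00/474.15 = 0.2281.
W₁ = η₁·Q_H = 0.2281 × 2600 = 593 J.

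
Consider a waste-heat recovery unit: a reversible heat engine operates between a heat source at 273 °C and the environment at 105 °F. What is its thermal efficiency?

T_H = 273 °C → 273 + 273.15 = 546.15 K.
T_C = 105 °F → (105 − 32) × 5/9 = 40.56 °C = 313.71 K.
η_rev = 1 − T_C/T_H = 1 − 313.71/546.15 = 0.426.

η ≈ 0.426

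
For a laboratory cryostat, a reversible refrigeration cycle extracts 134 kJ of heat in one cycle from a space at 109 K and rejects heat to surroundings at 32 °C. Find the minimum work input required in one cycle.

T_H = 32 °C → 32 + 273.15 = 305.15 K.
The reversible coefficient of performance is COP_R = T_C/(T_H − T_C) = 109.00/196.15 = 0.5557.
W = Q_C/COP_R = 134/0.5557 = 241.1 kJ.

W_in ≈ 241.1 kJ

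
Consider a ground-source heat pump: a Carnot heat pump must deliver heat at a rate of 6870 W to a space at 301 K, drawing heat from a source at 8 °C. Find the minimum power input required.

Ẇ_in ≈ 453 W

T_C = 8 °C → 8 + 273.15 = 281.15 K.
The Carnot heat-pump COP is COP_HP = T_H/(T_H − T_C) = 301.00/19.85 = 15.1637.
W = Q_H/COP_HP = 6870/15.1637 = 453 W.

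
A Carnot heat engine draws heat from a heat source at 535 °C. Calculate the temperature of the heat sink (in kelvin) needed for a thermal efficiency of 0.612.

T_H = 535 °C → 535 + 273.15 = 808.15 K.
From η = 1 − T_C/T_H, T_C = T_H·(1 − η) = 808.15 × (1 − 0.612) = 313.6 K.

T_C ≈ 313.6 K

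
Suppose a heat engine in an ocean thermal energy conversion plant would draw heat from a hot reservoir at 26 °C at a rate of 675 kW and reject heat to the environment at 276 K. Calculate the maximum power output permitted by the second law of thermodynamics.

Ẇ_max ≈ 52.2 kW

T_H = 26 °C → 26 + 273.15 = 299.15 K.
No engine can exceed the Carnot limit: η_max = 1 − T_C/T_H = 1 − 276.00/299.15 = 0.0774.
W_max = η_max · Q_H = 0.0774 × 675 = 52.2 kW.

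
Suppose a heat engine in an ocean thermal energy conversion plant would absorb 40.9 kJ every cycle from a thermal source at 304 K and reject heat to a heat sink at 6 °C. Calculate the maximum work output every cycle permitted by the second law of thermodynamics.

W_max ≈ 3.34 kJ

T_C = 6 °C → 6 + 273.15 = 279.15 K.
The upper bound on efficiency is η_max = 1 − T_C/T_H = 1 − 279.15/304.00 = 0.0817.
W_max = η_max · Q_H = 0.0817 × 40.9 = 3.34 kJ.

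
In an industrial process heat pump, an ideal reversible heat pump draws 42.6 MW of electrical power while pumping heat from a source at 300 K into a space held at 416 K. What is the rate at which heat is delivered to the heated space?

COP_HP = T_H/(T_H − T_C) = 416.00/116.00 = 3.5862.
Q_H = COP_HP · W = 3.5862 × 42.6 = 153 MW.

Q̇_H ≈ 153 MW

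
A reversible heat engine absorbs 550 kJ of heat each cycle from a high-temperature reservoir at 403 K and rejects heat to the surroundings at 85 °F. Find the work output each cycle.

W ≈ 137 kJ

T_C = 85 °F → (85 − 32) × 5/9 = 29.44 °C = 302.59 K.
η_rev = 1 − T_C/T_H = 1 − 302.59/403.00 = 0.2491.
W = η·Q_H = 0.2491 × 550 = 137 kJ.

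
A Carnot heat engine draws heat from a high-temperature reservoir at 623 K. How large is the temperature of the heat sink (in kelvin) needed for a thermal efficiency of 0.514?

From η = 1 − T_C/T_H, T_C = T_H·(1 − η) = 623.00 × (1 − 0.514) = 302.8 K.

T_C ≈ 302.8 K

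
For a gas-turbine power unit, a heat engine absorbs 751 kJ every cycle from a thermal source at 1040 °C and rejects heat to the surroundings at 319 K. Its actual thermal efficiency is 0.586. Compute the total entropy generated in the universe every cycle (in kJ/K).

T_H = 1040 °C → 1040 + 273.15 = 1313.15 K.
W = η·Q_H = 0.586 × 751 = 440.1 kJ, so Q_C = Q_H − W = 310.9 kJ.
Reservoir entropy changes: ΔS_H = −Q_H/T_H = −751/1313.15 = -0.5719 kJ/K and ΔS_C = +Q_C/T_C = 310.9/319.00 = 0.9747 kJ/K.
ΔS_univ = −Q_H/T_H + Q_C/T_C = 0.403 kJ/K (> 0, since η = 0.586 < η_Carnot = 0.757).

ΔS_univ ≈ 0.403 kJ/K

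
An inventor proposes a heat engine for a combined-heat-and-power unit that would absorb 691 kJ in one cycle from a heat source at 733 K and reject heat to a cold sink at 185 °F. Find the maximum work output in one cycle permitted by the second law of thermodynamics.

T_C = 185 °F → (185 − 32) × 5/9 = 85.00 °C = 358.15 K.
The second-law ceiling is the Carnot efficiency, η_max = 1 − T_C/T_H = 1 − 358.15/733.00 = 0.5114.
W_max = η_max · Q_H = 0.5114 × 691 = 353 kJ.

W_max ≈ 353 kJ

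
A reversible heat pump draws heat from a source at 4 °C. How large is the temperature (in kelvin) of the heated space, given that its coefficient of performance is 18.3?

T_H ≈ 293 K

T_C = 4 °C → 4 + 273.15 = 277.15 K.
COP_HP = T_H/(T_H − T_C) ⇒ T_H = T_C·COP_HP/(COP_HP − 1) = 277.15 × 18.3/(18.3 − 1) = 293 K.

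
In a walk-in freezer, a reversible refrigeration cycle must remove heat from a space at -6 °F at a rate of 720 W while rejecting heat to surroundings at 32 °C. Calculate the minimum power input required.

T_H = 32 °C → 32 + 273.15 = 305.15 K.
T_C = -6 °F → (-6 − 32) × 5/9 = -21.11 °C = 252.04 K.
Carnot COP: COP_R = T_C/(T_H − T_C) = 252.04/53.11 = 4.7455.
W = Q_C/COP_R = 720/4.7455 = 152 W.

Ẇ_in ≈ 152 W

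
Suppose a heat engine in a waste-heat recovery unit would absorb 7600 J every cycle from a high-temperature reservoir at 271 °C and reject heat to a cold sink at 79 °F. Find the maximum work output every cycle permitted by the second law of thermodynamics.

T_H = 271 °C → 271 + 273.15 = 544.15 K.
T_C = 79 °F → (79 − 32) × 5/9 = 26.11 °C = 299.26 K.
By the Carnot theorem, η_max = 1 − T_C/T_H = 1 − 299.26/544.15 = 0.4500.
W_max = η_max · Q_H = 0.4500 × 7600 = 3420 J.

W_max ≈ 3420 J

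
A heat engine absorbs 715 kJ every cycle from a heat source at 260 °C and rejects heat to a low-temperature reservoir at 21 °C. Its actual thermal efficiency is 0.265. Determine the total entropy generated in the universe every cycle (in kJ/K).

ΔS_univ ≈ 0.446 kJ/K

T_H = 260 °C → 260 + 273.15 = 533.15 K.
T_C = 21 °C → 21 + 273.15 = 294.15 K.
W = η·Q_H = 0.265 × 715 = 189.5 kJ, so Q_C = Q_H − W = 525.5 kJ.
Reservoir entropy changes: ΔS_H = −Q_H/T_H = −715/533.15 = -1.341 kJ/K and ΔS_C = +Q_C/T_C = 525.5/294.15 = 1.787 kJ/K.
ΔS_univ = −Q_H/T_H + Q_C/T_C = 0.446 kJ/K (> 0, since η = 0.265 < η_Carnot = 0.448).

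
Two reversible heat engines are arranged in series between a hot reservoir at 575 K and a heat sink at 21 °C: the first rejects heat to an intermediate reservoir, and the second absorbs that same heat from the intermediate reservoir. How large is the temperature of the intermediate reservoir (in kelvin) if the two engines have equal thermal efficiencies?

T_m ≈ 411 K

T_C = 21 °C → 21 + 273.15 = 294.15 K.
Equal efficiencies require 1 − T_m/T_H = 1 − T_C/T_m, i.e. T_m/T_H = T_C/T_m, so T_m = √(T_H·T_C) = √(575.00 × 294.15) = 411 K.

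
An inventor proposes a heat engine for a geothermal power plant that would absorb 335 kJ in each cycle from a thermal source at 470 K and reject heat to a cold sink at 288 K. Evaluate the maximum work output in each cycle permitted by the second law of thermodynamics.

W_max ≈ 129.7 kJ

The second-law ceiling is the Carnot efficiency, η_max = 1 − T_C/T_H = 1 − 288.00/470.00 = 0.3872.
W_max = η_max · Q_H = 0.3872 × 335 = 129.7 kJ.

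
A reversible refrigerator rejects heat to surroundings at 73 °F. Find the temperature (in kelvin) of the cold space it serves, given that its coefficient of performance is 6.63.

T_C ≈ 257 K

T_H = 73 °F → (73 − 32) × 5/9 = 22.78 °C = 295.93 K.
COP_R = T_C/(T_H − T_C) ⇒ T_C = T_H·COP_R/(1 + COP_R) = 295.93 × 6.63/(1 + 6.63) = 257 K.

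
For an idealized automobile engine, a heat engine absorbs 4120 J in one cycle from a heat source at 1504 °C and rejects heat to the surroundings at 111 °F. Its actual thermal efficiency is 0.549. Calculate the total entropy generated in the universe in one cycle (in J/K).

T_H = 1504 °C → 1504 + 273.15 = 1777.15 K.
T_C = 111 °F → (111 − 32) × 5/9 = 43.89 °C = 317.04 K.
W = η·Q_H = 0.549 × 4120 = 2262 J, so Q_C = Q_H − W = 1858 J.
Entropy balance on the reservoirs: −Q_H/T_H = -2.318 J/K, +Q_C/T_C = 5.861 J/K.
ΔS_univ = −Q_H/T_H + Q_C/T_C = 3.54 J/K (> 0, since η = 0.549 < η_Carnot = 0.822).

ΔS_univ ≈ 3.54 J/K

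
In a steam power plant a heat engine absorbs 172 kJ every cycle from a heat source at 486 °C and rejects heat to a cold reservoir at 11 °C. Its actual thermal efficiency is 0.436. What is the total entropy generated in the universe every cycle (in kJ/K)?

ΔS_univ ≈ 0.115 kJ/K

T_H = 486 °C → 486 + 273.15 = 759.15 K.
T_C = 11 °C → 11 + 273.15 = 284.15 K.
W = η·Q_H = 0.436 × 172 = 74.99 kJ, so Q_C = Q_H − W = 97.01 kJ.
Entropy balance on the reservoirs: −Q_H/T_H = -0.2266 kJ/K, +Q_C/T_C = 0.3414 kJ/K.
ΔS_univ = −Q_H/T_H + Q_C/T_C = 0.115 kJ/K (> 0, since η = 0.436 < η_Carnot = 0.626).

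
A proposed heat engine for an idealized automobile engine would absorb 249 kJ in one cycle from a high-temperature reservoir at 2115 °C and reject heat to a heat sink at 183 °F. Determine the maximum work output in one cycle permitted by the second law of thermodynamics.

W_max ≈ 212 kJ

T_H = 2115 °C → 2115 + 273.15 = 2388.15 K.
T_C = 183 °F → (183 − 32) × 5/9 = 83.89 °C = 357.04 K.
By the Carnot theorem, η_max = 1 − T_C/T_H = 1 − 357.04/2388.15 = 0.8505.
W_max = η_max · Q_H = 0.8505 × 249 = 212 kJ.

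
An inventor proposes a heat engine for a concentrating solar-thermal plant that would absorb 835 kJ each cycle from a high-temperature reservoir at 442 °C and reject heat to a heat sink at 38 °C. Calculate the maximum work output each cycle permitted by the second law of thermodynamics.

T_H = 442 °C → 442 + 273.15 = 715.15 K.
T_C = 38 °C → 38 + 273.15 = 311.15 K.
No engine can exceed the Carnot limit: η_max = 1 − T_C/T_H = 1 − 311.15/715.15 = 0.5649.
W_max = η_max · Q_H = 0.5649 × 835 = 472 kJ.

W_max ≈ 472 kJ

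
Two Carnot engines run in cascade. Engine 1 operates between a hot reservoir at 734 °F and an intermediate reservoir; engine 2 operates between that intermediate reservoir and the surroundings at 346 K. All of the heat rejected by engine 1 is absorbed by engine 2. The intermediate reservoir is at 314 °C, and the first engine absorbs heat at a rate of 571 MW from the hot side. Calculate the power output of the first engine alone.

T_H = 734 °F → (734 − 32) × 5/9 = 390.00 °C = 663.15 K.
T_m = 314 °C → 314 + 273.15 = 587.15 K.
First-stage efficiency η₁ = 1 − T_m/T_H = 1 − 587.15/663.15 = 0.1146.
W₁ = η₁·Q_H = 0.1146 × 571 = 65.4 MW.

Ẇ₁ ≈ 65.4 MW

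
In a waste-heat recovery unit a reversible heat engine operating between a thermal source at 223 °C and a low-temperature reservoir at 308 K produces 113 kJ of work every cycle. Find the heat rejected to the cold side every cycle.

Q_C ≈ 185 kJ

T_H = 223 °C → 223 + 273.15 = 496.15 K.
Carnot efficiency: η = 1 − T_C/T_H = 1 − 308.00/496.15 = 0.3792.
Since Q_C/Q_H = T_C/T_H and Q_H = W/η, Q_C = W·T_C/(T_H − T_C) = 113 × 308.00/188.15 = 185 kJ.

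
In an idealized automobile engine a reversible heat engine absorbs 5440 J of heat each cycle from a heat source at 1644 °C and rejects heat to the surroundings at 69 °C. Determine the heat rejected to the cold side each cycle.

T_H = 1644 °C → 1644 + 273.15 = 1917.15 K.
T_C = 69 °C → 69 + 273.15 = 342.15 K.
The Carnot efficiency is η = 1 − T_C/T_H = 1 − 342.15/1917.15 = 0.8215.
For a reversible cycle Q_C/Q_H = T_C/T_H, so Q_C = 5440 × 342.15/1917.15 = 971 J.

Q_C ≈ 971 J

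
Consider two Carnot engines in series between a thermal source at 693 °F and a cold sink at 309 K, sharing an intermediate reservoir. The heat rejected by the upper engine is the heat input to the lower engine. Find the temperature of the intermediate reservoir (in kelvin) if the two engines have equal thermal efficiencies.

T_m ≈ 444.8 K

T_H = 693 °F → (693 − 32) × 5/9 = 367.22 °C = 640.37 K.
Equal efficiencies require 1 − T_m/T_H = 1 − T_C/T_m, i.e. T_m/T_H = T_C/T_m, so T_m = √(T_H·T_C) = √(640.37 × 309.00) = 444.8 K.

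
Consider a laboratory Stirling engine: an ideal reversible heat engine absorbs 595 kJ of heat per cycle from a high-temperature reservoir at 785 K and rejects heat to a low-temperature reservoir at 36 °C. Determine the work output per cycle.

W ≈ 361 kJ

T_C = 36 °C → 36 + 273.15 = 309.15 K.
Carnot efficiency: η = 1 − T_C/T_H = 1 − 309.15/785.00 = 0.6062.
W = η·Q_H = 0.6062 × 595 = 361 kJ.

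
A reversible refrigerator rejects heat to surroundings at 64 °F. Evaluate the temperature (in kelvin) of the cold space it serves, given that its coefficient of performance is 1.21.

T_C ≈ 159 K

T_H = 64 °F → (64 − 32) × 5/9 = 17.78 °C = 290.93 K.
COP_R = T_C/(T_H − T_C) ⇒ T_C = T_H·COP_R/(1 + COP_R) = 290.93 × 1.21/(1 + 1.21) = 159 K.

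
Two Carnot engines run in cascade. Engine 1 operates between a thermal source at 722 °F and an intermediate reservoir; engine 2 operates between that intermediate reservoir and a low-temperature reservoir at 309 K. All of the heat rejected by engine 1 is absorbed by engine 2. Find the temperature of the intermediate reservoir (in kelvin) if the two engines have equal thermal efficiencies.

T_H = 722 °F → (722 − 32) × 5/9 = 383.33 °C = 656.48 K.
Equal efficiencies require 1 − T_m/T_H = 1 − T_C/T_m, i.e. T_m/T_H = T_C/T_m, so T_m = √(T_H·T_C) = √(656.48 × 309.00) = 450.4 K.

T_m ≈ 450.4 K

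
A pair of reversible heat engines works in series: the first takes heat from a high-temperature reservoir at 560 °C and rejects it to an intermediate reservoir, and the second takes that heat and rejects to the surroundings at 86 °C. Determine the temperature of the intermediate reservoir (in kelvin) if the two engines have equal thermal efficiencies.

T_H = 560 °C → 560 + 273.15 = 833.15 K.
T_C = 86 °C → 86 + 273.15 = 359.15 K.
Equal efficiencies require 1 − T_m/T_H = 1 − T_C/T_m, i.e. T_m/T_H = T_C/T_m, so T_m = √(T_H·T_C) = √(833.15 × 359.15) = 547 K.

T_m ≈ 547 K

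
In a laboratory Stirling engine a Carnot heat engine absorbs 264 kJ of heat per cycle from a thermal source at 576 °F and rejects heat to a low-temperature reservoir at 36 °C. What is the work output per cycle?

T_H = 576 °F → (576 − 32) × 5/9 = 302.22 °C = 575.37 K.
T_C = 36 °C → 36 + 273.15 = 309.15 K.
The Carnot efficiency is η = 1 − T_C/T_H = 1 − 309.15/575.37 = 0.4627.
W = η·Q_H = 0.4627 × 264 = 122.2 kJ.

W ≈ 122.2 kJ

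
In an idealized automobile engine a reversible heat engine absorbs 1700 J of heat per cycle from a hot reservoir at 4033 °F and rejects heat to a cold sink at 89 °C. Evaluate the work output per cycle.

T_H = 4033 °F → (4033 − 32) × 5/9 = 2222.78 °C = 2495.93 K.
T_C = 89 °C → 89 + 273.15 = 362.15 K.
Carnot efficiency: η = 1 − T_C/T_H = 1 − 362.15/2495.93 = 0.8549.
W = η·Q_H = 0.8549 × 1700 = 1453 J.

W ≈ 1453 J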